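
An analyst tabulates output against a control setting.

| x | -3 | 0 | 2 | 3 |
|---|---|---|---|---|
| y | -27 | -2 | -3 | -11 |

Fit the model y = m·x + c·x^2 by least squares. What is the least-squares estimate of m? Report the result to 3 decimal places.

From the data, Σx·x = 22, Σx·x^2 = 8, Σx^2·x^2 = 178.
For Aᵀy: Σx·y = 42, Σx^2·y = -354.
Normal equations: [[22, 8]; [8, 178]]·[m, c]ᵀ = [42, -354]ᵀ.
Determinant 22·178 − 8² = 3852.
m = (42·178 − 8·(-354))/3852 = 859/321; c = (22·(-354) − 8·42)/3852 = -677/321.

m = 2.676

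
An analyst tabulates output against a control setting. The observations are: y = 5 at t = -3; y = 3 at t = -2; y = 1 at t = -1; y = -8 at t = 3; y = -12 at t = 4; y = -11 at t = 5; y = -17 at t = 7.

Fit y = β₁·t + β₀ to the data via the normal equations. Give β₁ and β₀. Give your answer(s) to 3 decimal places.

The normal equations are: 113·β₁ + 13·β₀ = -268;  13·β₁ + 7·β₀ = -39.
(Σt·t = 113, Σt = 13, Σ1 = 7, Σt·y = -268, Σy = -39.)
det = 113·7 − 13² = 622.
β₁ = ((-268)·7 − 13·(-39))/622 = -1369/622; β₀ = (113·(-39) − 13·(-268))/622 = -923/622.

β₁ = -2.201, β₀ = -1.484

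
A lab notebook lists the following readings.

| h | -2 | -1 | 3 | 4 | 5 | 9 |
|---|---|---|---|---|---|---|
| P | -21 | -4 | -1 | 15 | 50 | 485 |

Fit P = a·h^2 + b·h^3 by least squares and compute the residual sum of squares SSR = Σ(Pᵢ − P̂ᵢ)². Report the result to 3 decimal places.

Forming XᵀX = [[7540, 63408]; [63408, 551956]] and XᵀP = [40678, 360920]ᵀ gives XᵀX·[a, b]ᵀ = XᵀP.
Δ = 7540·551956 − 63408² = 141173776.
a = (40678·551956 − 63408·360920)/141173776 = -54093649/17646722; b = (7540·360920 − 63408·40678)/141173776 = 8876636/8823361.
Residuals: -6090195/8823361, 1260033/17646722, -10142225/17646722, -3005097/8823361, 15518325/17646722, -1889549/17646722; SSR = 15111179/8823361.

SSR = 1.713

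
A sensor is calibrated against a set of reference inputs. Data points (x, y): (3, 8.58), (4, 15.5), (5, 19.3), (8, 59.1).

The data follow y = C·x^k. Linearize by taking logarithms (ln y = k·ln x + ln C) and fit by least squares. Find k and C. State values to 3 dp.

Taking logs, ln y = k·ln x + ln C, so regress ln y on ln x.
Sums: Σln x = 6.1738, Σ(ln x)² = 10.0431, Σln y = 11.9296, Σln x·ln y = 19.4076.
Normal system: [[10.0431, 6.1738]; [6.1738, 4]]·[k, ln C]ᵀ = [19.4076, 11.9296]ᵀ.
Solving (det = 2.0569): k = 1.93481, ln C = -0.00387, so C = exp(-0.00387) = 0.99613.

k = 1.935, C = 0.996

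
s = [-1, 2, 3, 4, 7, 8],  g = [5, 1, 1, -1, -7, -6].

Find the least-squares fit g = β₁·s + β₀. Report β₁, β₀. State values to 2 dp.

The normal equations are: 143·β₁ + 23·β₀ = -101;  23·β₁ + 6·β₀ = -7.
Eliminating β₀: 6·(row 1) − 23·(row 2) gives 329·β₁ = 6·(-101) − 23·(-7) = -445, so β₁ = -445/329.
Then β₀ = ((-7) − 23·(-445/329))/6 = 1322/329.

β₁ = -1.35, β₀ = 4.02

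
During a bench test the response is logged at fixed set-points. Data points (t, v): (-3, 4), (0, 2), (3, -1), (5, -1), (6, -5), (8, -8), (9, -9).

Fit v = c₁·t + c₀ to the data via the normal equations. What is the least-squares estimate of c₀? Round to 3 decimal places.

The normal equations are: 224·c₁ + 28·c₀ = -195;  28·c₁ + 7·c₀ = -18.
(Σt·t = 224, Σt = 28, Σ1 = 7, Σt·v = -195, Σv = -18.)
det = 224·7 − 28² = 784.
c₁ = ((-195)·7 − 28·(-18))/784 = -123/112; c₀ = (224·(-18) − 28·(-195))/784 = 51/28.

c₀ = 1.821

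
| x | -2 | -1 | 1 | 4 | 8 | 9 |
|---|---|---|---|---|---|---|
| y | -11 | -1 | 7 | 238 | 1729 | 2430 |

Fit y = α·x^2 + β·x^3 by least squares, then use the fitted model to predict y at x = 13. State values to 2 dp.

Sums needed: Σx^2·x^2 = 10931, Σx^2·x^3 = 92809, Σx^3·x^3 = 797747.
Right-hand side: Σx^2·y = 311256, Σx^3·y = 2672046.
So MᵀM·[α, β]ᵀ = Mᵀy: [[10931, 92809]; [92809, 797747]]·[α, β]ᵀ = [311256, 2672046]ᵀ.
det = 10931·797747 − 92809² = 106661976.
α = (311256·797747 − 92809·2672046)/106661976 = 52270503/17776996; β = (10931·2672046 − 92809·311256)/106661976 = 53462787/17776996.
At x = 13: ŷ = (52270503/17776996)·(169) + (53462787/17776996)·(2197) = 63145729023/8888498.

ŷ = 7104.21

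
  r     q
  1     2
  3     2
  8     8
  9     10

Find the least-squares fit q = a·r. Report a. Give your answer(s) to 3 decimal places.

a = 1.045

From the data, Σr·r = 155.
Moment sums: Σr·q = 162.
XᵀX·[a]ᵀ = Xᵀq becomes [[155]]·[a]ᵀ = [162]ᵀ.
a = 162/155 = 1.04516.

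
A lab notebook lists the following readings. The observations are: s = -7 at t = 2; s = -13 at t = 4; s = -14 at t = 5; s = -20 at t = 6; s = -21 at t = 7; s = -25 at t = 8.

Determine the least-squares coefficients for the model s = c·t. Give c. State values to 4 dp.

Forming MᵀM = [[194]] and Mᵀs = [-603]ᵀ gives MᵀM·[c]ᵀ = Mᵀs.
c = (-603)/194 = -3.10825.

c = -3.1082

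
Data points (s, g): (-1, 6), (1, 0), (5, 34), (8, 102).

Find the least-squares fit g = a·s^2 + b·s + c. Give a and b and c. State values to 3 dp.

Forming XᵀX = [[4723, 637, 91]; [637, 91, 13]; [91, 13, 4]] and Xᵀg = [7384, 980, 142]ᵀ gives XᵀX·[a, b, c]ᵀ = Xᵀg.
Inverting the 3×3 Gram matrix, [a, b, c]ᵀ = [131/66, -4659/1430, 14/15]ᵀ.

a = 1.985, b = -3.258, c = 0.933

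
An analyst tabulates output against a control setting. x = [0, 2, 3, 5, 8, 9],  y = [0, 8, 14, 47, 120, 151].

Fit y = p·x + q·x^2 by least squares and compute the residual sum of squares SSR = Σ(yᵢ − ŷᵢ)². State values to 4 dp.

SSR = 7.3297

Setting ∂/∂p … = 0 gives: 183·p + 1401·q = 2612;  1401·p + 11379·q = 21244.
Δ = 183·11379 − 1401² = 119556.
p = (2612·11379 − 1401·21244)/119556 = -1136/3321; q = (183·21244 − 1401·2612)/119556 = 6340/3321.
Residuals: 0, 1160/1107, -2386/1107, 121/123, 616/1107, -5/9; SSR = 8114/1107.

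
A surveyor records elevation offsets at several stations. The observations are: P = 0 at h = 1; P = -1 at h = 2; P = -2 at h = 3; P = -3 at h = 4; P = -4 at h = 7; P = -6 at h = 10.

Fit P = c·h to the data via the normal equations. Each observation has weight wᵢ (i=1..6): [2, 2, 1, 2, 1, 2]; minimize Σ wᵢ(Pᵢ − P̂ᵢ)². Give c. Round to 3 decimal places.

c = -0.607

From the data, Σwᵢ·h·h = 300.
For MᵀWP: Σwᵢ·h·P = -182.
MᵀWM·[c]ᵀ = MᵀWP becomes [[300]]·[c]ᵀ = [-182]ᵀ.
Hence c = -182 / 300 ≈ -0.606667.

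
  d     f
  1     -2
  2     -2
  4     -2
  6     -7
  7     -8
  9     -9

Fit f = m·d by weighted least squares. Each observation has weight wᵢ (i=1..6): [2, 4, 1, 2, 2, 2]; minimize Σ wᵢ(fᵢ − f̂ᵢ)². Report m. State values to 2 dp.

Entries of XᵀWX: Σwᵢ·d·d = 366.
Moment sums: Σwᵢ·d·f = -386.
So XᵀWX·[m]ᵀ = XᵀWf: [[366]]·[m]ᵀ = [-386]ᵀ.
m = (-386)/366 = -1.05464.

m = -1.05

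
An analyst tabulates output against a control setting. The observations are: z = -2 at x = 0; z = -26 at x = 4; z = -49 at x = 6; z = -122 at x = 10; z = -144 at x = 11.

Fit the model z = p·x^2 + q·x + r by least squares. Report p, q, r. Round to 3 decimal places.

Sums needed: Σx^2·x^2 = 26193, Σx^2·x = 2611, Σx^2 = 273, Σx·x = 273, Σx = 31, Σ1 = 5.
Right-hand side: Σx^2·z = -31804, Σx·z = -3202, Σz = -343.
So AᵀA·[p, q, r]ᵀ = Aᵀz: [[26193, 2611, 273]; [2611, 273, 31]; [273, 31, 5]]·[p, q, r]ᵀ = [-31804, -3202, -343]ᵀ.
Inverting the 3×3 Gram matrix, [p, q, r]ᵀ = [-86137/85684, -161341/85684, -43632/21421]ᵀ.

p = -1.005, q = -1.883, r = -2.037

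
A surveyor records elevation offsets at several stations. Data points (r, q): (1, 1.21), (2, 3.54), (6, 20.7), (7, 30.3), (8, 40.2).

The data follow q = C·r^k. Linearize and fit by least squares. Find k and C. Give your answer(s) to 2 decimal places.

Let Y = ln q. Fitting Y = k·ln r + ln C by least squares:
Σln r = 6.5103, Σ(ln r)² = 11.8015, Σln q = 11.5899, Σln r·ln q = 20.6245.
Equations: 11.8015·k + 6.5103·ln C = 20.6245;  6.5103·k + 5·ln C = 11.5899.
Slope k = (n·Σln r·ln q − Σln r·Σln q)/(n·Σ(ln r)² − (Σln r)²) = (5·20.6245 − 6.5103·11.5899)/16.6240 = 1.66440; ln C = (Σln q − k·Σln r)/n = 0.15084, so C = exp(0.15084) = 1.16281.

k = 1.66, C = 1.16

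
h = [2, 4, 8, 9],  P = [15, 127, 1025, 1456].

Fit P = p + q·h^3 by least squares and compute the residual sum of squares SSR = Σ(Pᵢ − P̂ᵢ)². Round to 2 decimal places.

SSR = 4.75

Normal-equation sums: Σ1 = 4, Σh^3 = 1313, Σh^3·h^3 = 797745.
Moment sums: ΣP = 2623, Σh^3·P = 1594472.
MᵀM·[p, q]ᵀ = MᵀP becomes [[4, 1313]; [1313, 797745]]·[p, q]ᵀ = [2623, 1594472]ᵀ.
det = 4·797745 − 1313² = 1467011.
p = (2623·797745 − 1313·1594472)/1467011 = -11611/16121; q = (4·1594472 − 1313·2623)/1467011 = 419127/209573.
Residuals: -8354/29939, -8202/29939, 7556/4277, -36336/29939; SSR = 142120/29939.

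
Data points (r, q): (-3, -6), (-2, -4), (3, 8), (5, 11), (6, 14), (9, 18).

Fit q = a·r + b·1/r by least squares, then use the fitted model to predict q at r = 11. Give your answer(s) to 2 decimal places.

Entries of MᵀM: Σr·r = 164, Σr·1/r = 6, Σ1/r·1/r = 2237/4050.
And Σr·q = 351, Σ1/r·q = 66/5.
Normal equations: [[164, 6]; [6, 2237/4050]]·[a, b]ᵀ = [351, 66/5]ᵀ.
Eliminating b: (2237/4050)·(row 1) − 6·(row 2) gives (110534/2025)·a = (2237/4050)·351 − 6·(66/5) = 17201/150, so a = 464427/221068.
Then b = ((66/5) − 6·(464427/221068))/(2237/4050) = 59535/55267.
At r = 11: q̂ = (464427/221068)·(11) + (59535/55267)·(1/11) = 56433807/2431748.

q̂ = 23.21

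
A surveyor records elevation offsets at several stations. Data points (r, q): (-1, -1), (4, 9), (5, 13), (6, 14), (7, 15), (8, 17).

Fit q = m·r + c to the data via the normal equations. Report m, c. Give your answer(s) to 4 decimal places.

From the data, Σr·r = 191, Σr = 29, Σ1 = 6.
Right-hand side: Σr·q = 427, Σq = 67.
Eliminating c: 6·(row 1) − 29·(row 2) gives 305·m = 6·427 − 29·67 = 619, so m = 619/305.
Then c = (67 − 29·(619/305))/6 = 414/305.

m = 2.0295, c = 1.3574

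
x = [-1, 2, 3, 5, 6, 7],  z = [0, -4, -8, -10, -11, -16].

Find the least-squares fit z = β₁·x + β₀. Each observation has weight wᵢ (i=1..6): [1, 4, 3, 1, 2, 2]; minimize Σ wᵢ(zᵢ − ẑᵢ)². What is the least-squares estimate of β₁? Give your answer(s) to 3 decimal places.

β₁ = -1.940

The normal system MᵀWM·[β₁, β₀]ᵀ = MᵀWz is [[239, 47]; [47, 13]]·[β₁, β₀]ᵀ = [-510, -104]ᵀ.
Eliminating β₀: 13·(row 1) − 47·(row 2) gives 898·β₁ = 13·(-510) − 47·(-104) = -1742, so β₁ = -871/449.
Then β₀ = ((-104) − 47·(-871/449))/13 = -443/449.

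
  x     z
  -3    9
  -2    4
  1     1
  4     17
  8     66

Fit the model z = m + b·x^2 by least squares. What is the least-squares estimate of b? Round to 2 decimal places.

The normal equations are: 5·m + 94·b = 97;  94·m + 4450·b = 4594.
(Σ1 = 5, Σx^2 = 94, Σx^2·x^2 = 4450, Σz = 97, Σx^2·z = 4594.)
det = 5·4450 − 94² = 13414.
m = (97·4450 − 94·4594)/13414 = -93/6707; b = (5·4594 − 94·97)/13414 = 6926/6707.

b = 1.03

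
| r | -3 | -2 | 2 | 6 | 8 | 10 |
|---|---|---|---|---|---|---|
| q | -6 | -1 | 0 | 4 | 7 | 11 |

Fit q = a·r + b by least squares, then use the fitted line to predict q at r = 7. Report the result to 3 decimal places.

q̂ = 6.341

Setting ∂/∂a … = 0 gives: 217·a + 21·b = 210;  21·a + 6·b = 15.
Eliminating b: 6·(row 1) − 21·(row 2) gives 861·a = 6·210 − 21·15 = 945, so a = 45/41.
Then b = (15 − 21·(45/41))/6 = -55/41.
At r = 7: q̂ = (45/41)·(7) + (-55/41)·(1) = 260/41.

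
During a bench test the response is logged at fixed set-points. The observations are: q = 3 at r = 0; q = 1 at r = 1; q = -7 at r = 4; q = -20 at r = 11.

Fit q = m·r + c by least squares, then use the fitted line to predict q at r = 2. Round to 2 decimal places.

q̂ = -1.56

Normal-equation sums: Σr·r = 138, Σr = 16, Σ1 = 4.
And Σr·q = -247, Σq = -23.
MᵀM·[m, c]ᵀ = Mᵀq becomes [[138, 16]; [16, 4]]·[m, c]ᵀ = [-247, -23]ᵀ.
det = 138·4 − 16² = 296.
m = ((-247)·4 − 16·(-23))/296 = -155/74; c = (138·(-23) − 16·(-247))/296 = 389/148.
At r = 2: q̂ = (-155/74)·(2) + (389/148)·(1) = -231/148.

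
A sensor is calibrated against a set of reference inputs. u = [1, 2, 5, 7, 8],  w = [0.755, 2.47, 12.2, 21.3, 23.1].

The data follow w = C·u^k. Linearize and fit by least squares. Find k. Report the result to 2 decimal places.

Linearized form: ln w = k·ln u + ln C. From the 5 transformed points,
Σln u = 6.3279, Σ(ln u)² = 11.1814, Σln w = 9.3232, Σln u·ln w = 17.1337.
Equations: 11.1814·k + 6.3279·ln C = 17.1337;  6.3279·k + 5·ln C = 9.3232.
Solving (det = 15.8642): k = 1.68129, ln C = -0.26319.

k = 1.68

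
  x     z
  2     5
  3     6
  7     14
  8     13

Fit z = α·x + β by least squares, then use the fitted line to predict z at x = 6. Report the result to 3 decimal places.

Sums needed: Σx·x = 126, Σx = 20, Σ1 = 4.
For Mᵀz: Σx·z = 230, Σz = 38.
MᵀM·[α, β]ᵀ = Mᵀz becomes [[126, 20]; [20, 4]]·[α, β]ᵀ = [230, 38]ᵀ.
Eliminating β: 4·(row 1) − 20·(row 2) gives 104·α = 4·230 − 20·38 = 160, so α = 20/13.
Then β = (38 − 20·(20/13))/4 = 47/26.
At x = 6: ẑ = (20/13)·(6) + (47/26)·(1) = 287/26.

ẑ = 11.038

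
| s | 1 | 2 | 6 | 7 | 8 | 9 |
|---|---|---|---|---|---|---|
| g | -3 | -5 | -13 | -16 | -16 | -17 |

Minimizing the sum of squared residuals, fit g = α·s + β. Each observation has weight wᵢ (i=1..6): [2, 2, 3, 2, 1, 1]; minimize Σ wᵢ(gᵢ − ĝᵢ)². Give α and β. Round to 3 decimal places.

Compute the Gram sums: Σwᵢ·s·s = 361, Σwᵢ·s = 55, Σwᵢ·1 = 11.
Right-hand side: Σwᵢ·s·g = -765, Σwᵢ·g = -120.
Eliminating β: 11·(row 1) − 55·(row 2) gives 946·α = 11·(-765) − 55·(-120) = -1815, so α = -165/86.
Then β = ((-120) − 55·(-165/86))/11 = -1245/946.

α = -1.919, β = -1.316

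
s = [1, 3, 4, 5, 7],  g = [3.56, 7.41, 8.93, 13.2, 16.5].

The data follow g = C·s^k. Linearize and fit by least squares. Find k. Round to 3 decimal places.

Linearized form: ln g = k·ln s + ln C. From the 5 transformed points,
Σln s = 6.0403, Σ(ln s)² = 9.5056, Σln g = 10.8456, Σln s·ln g = 14.8433.
Equations: 9.5056·k + 6.0403·ln C = 14.8433;  6.0403·k + 5·ln C = 10.8456.
Solving (det = 11.0434): k = 0.78838, ln C = 1.21672.

k = 0.788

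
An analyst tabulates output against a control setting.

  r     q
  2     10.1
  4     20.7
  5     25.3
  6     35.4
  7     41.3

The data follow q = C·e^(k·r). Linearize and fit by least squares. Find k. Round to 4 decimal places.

k = 0.2847

Let Y = ln q. Fitting Y = k·r + ln C by least squares:
Σr = 24.0000, Σ(r)² = 130.0000, Σln q = 15.8610, Σr·ln q = 80.3459.
Equations: 130.0000·k + 24.0000·ln C = 80.3459;  24.0000·k + 5·ln C = 15.8610.
Slope k = (n·Σr·ln q − Σr·Σln q)/(n·Σ(r)² − (Σr)²) = (5·80.3459 − 24.0000·15.8610)/74.0000 = 0.28466; ln C = (Σln q − k·Σr)/n = 1.80586.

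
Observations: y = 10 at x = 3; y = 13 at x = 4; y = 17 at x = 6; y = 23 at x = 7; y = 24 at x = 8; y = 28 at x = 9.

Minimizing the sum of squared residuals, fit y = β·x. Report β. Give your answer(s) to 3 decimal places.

Compute the Gram sums: Σx·x = 255.
Right-hand side: Σx·y = 789.
So AᵀA·[β]ᵀ = Aᵀy: [[255]]·[β]ᵀ = [789]ᵀ.
Hence β = 789 / 255 ≈ 3.09412.

β = 3.094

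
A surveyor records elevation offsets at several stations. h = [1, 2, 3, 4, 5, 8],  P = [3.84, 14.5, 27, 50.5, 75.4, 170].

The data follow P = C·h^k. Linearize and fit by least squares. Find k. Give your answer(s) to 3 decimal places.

Let Y = ln P. Fitting Y = k·ln h + ln C by least squares:
AᵀA = [[10.5236, 6.8669]; [6.8669, 6]], rhs = [28.5483, 20.6960]ᵀ  (here Σln h = 6.8669, Σ(ln h)² = 10.5236, Σln P = 20.6960, Σln h·ln P = 28.5483).
Solving (det = 15.9867): k = 1.82474, ln C = 1.36094.

k = 1.825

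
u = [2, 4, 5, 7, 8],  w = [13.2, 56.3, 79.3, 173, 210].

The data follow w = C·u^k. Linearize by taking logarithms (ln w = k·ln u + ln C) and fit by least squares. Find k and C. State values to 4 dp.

k = 2.0096, C = 3.3084

Linearized form: ln w = k·ln u + ln C. From the 5 transformed points,
XᵀX = [[13.1032, 7.7142]; [7.7142, 5]], rhs = [35.5615, 21.4845]ᵀ  (here Σln u = 7.7142, Σ(ln u)² = 13.1032, Σln w = 21.4845, Σln u·ln w = 35.5615).
Δ = 13.1032·5 − (7.7142)² = 6.0066; k = (35.5615·5 − 7.7142·21.4845)/6.0066 = 2.00956, ln C = (13.1032·21.4845 − 7.7142·35.5615)/6.0066 = 1.19647, so C = exp(1.19647) = 3.30840.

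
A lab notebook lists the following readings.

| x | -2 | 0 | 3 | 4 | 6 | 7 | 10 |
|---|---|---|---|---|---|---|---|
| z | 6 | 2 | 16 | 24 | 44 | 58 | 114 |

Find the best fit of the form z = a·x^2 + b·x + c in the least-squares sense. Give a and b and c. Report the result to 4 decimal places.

a = 1.0199, b = 0.8272, c = 3.2263

Sums needed: Σx^2·x^2 = 14050, Σx^2·x = 1642, Σx^2 = 214, Σx·x = 214, Σx = 28, Σ1 = 7.
And Σx^2·z = 16378, Σx·z = 1942, Σz = 264.
AᵀA·[a, b, c]ᵀ = Aᵀz becomes [[14050, 1642, 214]; [1642, 214, 28]; [214, 28, 7]]·[a, b, c]ᵀ = [16378, 1942, 264]ᵀ.
Inverting the 3×3 Gram matrix, [a, b, c]ᵀ = [667/654, 541/654, 1055/327]ᵀ.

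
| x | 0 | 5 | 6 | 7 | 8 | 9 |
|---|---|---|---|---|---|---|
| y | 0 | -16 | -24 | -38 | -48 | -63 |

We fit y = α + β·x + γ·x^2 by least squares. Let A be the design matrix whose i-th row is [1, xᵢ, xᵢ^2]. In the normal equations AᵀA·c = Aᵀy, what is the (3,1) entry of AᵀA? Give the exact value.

Row 3 ↔ basis x^2, column 1 ↔ basis 1, so (AᵀA)_{3,1} = Σᵢ x^2 = (0)·(1) + (25)·(1) + (36)·(1) + (49)·(1) + (64)·(1) + (81)·(1) = 255.

255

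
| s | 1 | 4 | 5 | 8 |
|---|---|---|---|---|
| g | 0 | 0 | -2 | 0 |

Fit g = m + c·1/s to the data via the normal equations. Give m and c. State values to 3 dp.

Setting ∂/∂m … = 0 gives: 4·m + (63/40)·c = -2;  (63/40)·m + (1789/1600)·c = -2/5.
Δ = 4·(1789/1600) − (63/40)² = 3187/1600.
m = ((-2)·(1789/1600) − (63/40)·(-2/5))/(3187/1600) = -2570/3187; c = (4·(-2/5) − (63/40)·(-2))/(3187/1600) = 2480/3187.

m = -0.806, c = 0.778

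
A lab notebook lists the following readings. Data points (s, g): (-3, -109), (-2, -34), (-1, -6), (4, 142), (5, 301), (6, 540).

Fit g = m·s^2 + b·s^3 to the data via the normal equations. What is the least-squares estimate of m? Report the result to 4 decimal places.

m = -3.0368

The normal system XᵀX·[m, b]ᵀ = Xᵀg is [[2275, 11649]; [11649, 67171]]·[m, b]ᵀ = [28114, 166574]ᵀ.
Determinant 2275·67171 − 11649² = 17114824.
m = (28114·67171 − 11649·166574)/17114824 = -6496879/2139353; b = (2275·166574 − 11649·28114)/17114824 = 6431983/2139353.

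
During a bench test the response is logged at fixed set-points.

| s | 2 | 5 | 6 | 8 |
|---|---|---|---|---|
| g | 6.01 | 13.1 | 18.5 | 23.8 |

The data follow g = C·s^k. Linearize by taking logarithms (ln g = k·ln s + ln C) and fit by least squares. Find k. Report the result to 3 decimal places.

Let Y = ln g. Fitting Y = k·ln s + ln C by least squares:
Sums: Σln s = 6.1738, Σ(ln s)² = 10.6052, Σln g = 10.4535, Σln s·ln g = 17.2027.
Normal system: [[10.6052, 6.1738]; [6.1738, 4]]·[k, ln C]ᵀ = [17.2027, 10.4535]ᵀ.
Slope k = (n·Σln s·ln g − Σln s·Σln g)/(n·Σ(ln s)² − (Σln s)²) = (4·17.2027 − 6.1738·10.4535)/4.3053 = 0.99253; ln C = (Σln g − k·Σln s)/n = 1.08145.

k = 0.993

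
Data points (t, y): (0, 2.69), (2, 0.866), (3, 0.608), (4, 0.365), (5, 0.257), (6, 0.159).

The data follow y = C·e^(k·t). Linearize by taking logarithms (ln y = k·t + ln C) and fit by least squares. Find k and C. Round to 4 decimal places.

Linearized form: ln y = k·t + ln C. From the 6 transformed points,
Over the data: Σt = 20.0000, Σ(t)² = 90.0000, Σln y = -3.8573, Σt·ln y = -23.6384.
Normal system: [[90.0000, 20.0000]; [20.0000, 6]]·[k, ln C]ᵀ = [-23.6384, -3.8573]ᵀ.
Slope k = (n·Σt·ln y − Σt·Σln y)/(n·Σ(t)² − (Σt)²) = (6·-23.6384 − 20.0000·-3.8573)/140.0000 = -0.46203; ln C = (Σln y − k·Σt)/n = 0.89723, so C = exp(0.89723) = 2.45279.

k = -0.4620, C = 2.4528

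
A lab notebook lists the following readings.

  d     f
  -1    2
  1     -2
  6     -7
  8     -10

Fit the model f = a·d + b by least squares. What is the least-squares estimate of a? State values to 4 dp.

a = -1.2547

From the data, Σd·d = 102, Σd = 14, Σ1 = 4.
And Σd·f = -126, Σf = -17.
Normal equations: [[102, 14]; [14, 4]]·[a, b]ᵀ = [-126, -17]ᵀ.
Determinant 102·4 − 14² = 212.
a = ((-126)·4 − 14·(-17))/212 = -133/106; b = (102·(-17) − 14·(-126))/212 = 15/106.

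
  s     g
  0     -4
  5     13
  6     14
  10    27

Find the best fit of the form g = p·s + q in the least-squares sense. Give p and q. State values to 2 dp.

Normal-equation sums: Σs·s = 161, Σs = 21, Σ1 = 4.
For Mᵀg: Σs·g = 419, Σg = 50.
Eliminating q: 4·(row 1) − 21·(row 2) gives 203·p = 4·419 − 21·50 = 626, so p = 626/203.
Then q = (50 − 21·(626/203))/4 = -107/29.

p = 3.08, q = -3.69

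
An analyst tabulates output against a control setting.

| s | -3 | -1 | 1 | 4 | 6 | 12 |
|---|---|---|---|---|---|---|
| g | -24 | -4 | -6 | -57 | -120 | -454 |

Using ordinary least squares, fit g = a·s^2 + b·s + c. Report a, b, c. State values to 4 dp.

a = -3.0010, b = -1.6502, c = -2.0722

Forming XᵀX = [[22371, 1981, 207]; [1981, 207, 19]; [207, 19, 6]] and Xᵀg = [-70834, -6326, -665]ᵀ gives XᵀX·[a, b, c]ᵀ = Xᵀg.
Solving the 3×3 system (Gaussian elimination) gives a = -4314713/1437744, b = -71895/43568, c = -1489667/718872.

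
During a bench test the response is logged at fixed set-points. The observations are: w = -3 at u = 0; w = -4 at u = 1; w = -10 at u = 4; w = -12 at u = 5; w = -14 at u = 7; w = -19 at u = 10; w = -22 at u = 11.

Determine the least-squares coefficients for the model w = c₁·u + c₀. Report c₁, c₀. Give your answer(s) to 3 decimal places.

Compute the Gram sums: Σu·u = 312, Σu = 38, Σ1 = 7.
Moment sums: Σu·w = -634, Σw = -84.
XᵀX·[c₁, c₀]ᵀ = Xᵀw becomes [[312, 38]; [38, 7]]·[c₁, c₀]ᵀ = [-634, -84]ᵀ.
Determinant 312·7 − 38² = 740.
c₁ = ((-634)·7 − 38·(-84))/740 = -623/370; c₀ = (312·(-84) − 38·(-634))/740 = -529/185.

c₁ = -1.684, c₀ = -2.859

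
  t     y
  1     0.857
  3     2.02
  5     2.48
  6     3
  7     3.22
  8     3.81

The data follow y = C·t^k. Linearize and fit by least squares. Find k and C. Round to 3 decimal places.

k = 0.688, C = 0.875

Taking logs, ln y = k·ln t + ln C, so regress ln y on ln t.
Σln t = 8.5252, Σ(ln t)² = 15.1183, Σln y = 5.0627, Σln t·ln y = 9.2597.
Equations: 15.1183·k + 8.5252·ln C = 9.2597;  8.5252·k + 6·ln C = 5.0627.
Slope k = (n·Σln t·ln y − Σln t·Σln y)/(n·Σ(ln t)² − (Σln t)²) = (6·9.2597 − 8.5252·5.0627)/18.0313 = 0.68759; ln C = (Σln y − k·Σln t)/n = -0.13319, so C = exp(-0.13319) = 0.87530.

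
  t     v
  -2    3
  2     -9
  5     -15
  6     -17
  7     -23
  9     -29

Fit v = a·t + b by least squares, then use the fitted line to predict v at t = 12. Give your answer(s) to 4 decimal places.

v̂ = -36.0968

From the data, Σt·t = 199, Σt = 27, Σ1 = 6.
Moment sums: Σt·v = -623, Σv = -90.
Eliminating b: 6·(row 1) − 27·(row 2) gives 465·a = 6·(-623) − 27·(-90) = -1308, so a = -436/155.
Then b = ((-90) − 27·(-436/155))/6 = -363/155.
At t = 12: v̂ = (-436/155)·(12) + (-363/155)·(1) = -1119/31.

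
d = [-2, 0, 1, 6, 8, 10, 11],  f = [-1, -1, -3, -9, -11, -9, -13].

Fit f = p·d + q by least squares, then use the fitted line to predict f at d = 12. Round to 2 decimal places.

Sums needed: Σd·d = 326, Σd = 34, Σ1 = 7.
Moment sums: Σd·f = -376, Σf = -47.
Normal equations: [[326, 34]; [34, 7]]·[p, q]ᵀ = [-376, -47]ᵀ.
det = 326·7 − 34² = 1126.
p = ((-376)·7 − 34·(-47))/1126 = -517/563; q = (326·(-47) − 34·(-376))/1126 = -1269/563.
At d = 12: f̂ = (-517/563)·(12) + (-1269/563)·(1) = -7473/563.

f̂ = -13.27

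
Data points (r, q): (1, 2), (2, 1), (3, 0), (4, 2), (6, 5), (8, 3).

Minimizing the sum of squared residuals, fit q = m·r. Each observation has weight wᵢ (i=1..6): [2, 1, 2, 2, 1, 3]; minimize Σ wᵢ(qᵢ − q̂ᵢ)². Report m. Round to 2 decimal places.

Compute the Gram sums: Σwᵢ·r·r = 284.
Moment sums: Σwᵢ·r·q = 124.
m = 124/284 = 0.43662.

m = 0.44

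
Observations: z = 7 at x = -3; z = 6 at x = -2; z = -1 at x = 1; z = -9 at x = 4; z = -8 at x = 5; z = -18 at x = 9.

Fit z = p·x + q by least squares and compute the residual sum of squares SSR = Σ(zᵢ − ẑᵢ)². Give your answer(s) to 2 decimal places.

The normal equations are: 136·p + 14·q = -272;  14·p + 6·q = -23.
Eliminating q: 6·(row 1) − 14·(row 2) gives 620·p = 6·(-272) − 14·(-23) = -1310, so p = -131/62.
Then q = ((-23) − 14·(-131/62))/6 = 34/31.
Residuals: -27/62, 21/31, 1/62, -51/31, 91/62, -5/62; SSR = 171/31.

SSR = 5.52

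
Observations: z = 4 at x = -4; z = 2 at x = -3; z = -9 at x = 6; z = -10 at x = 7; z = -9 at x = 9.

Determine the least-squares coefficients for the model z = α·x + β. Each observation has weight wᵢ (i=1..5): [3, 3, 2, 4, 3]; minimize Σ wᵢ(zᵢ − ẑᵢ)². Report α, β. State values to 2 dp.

α = -1.10, β = -1.08

AᵀWA·[α, β]ᵀ = AᵀWz reads: 586·α + 46·β = -697;  46·α + 15·β = -67.
Determinant 586·15 − 46² = 6674.
α = ((-697)·15 − 46·(-67))/6674 = -7373/6674; β = (586·(-67) − 46·(-697))/6674 = -3600/3337.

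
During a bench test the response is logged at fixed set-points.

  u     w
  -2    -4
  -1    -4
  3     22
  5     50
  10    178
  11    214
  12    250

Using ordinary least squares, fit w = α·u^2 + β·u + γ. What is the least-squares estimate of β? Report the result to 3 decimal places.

β = 3.372

Normal-equation sums: Σu^2·u^2 = 46100, Σu^2·u = 4202, Σu^2 = 404, Σu·u = 404, Σu = 38, Σ1 = 7.
For Xᵀw: Σu^2·w = 81122, Σu·w = 7462, Σw = 706.
Solving the 3×3 system (Gaussian elimination) gives α = 1210741/820929, β = 2768123/820929, γ = -702484/273643.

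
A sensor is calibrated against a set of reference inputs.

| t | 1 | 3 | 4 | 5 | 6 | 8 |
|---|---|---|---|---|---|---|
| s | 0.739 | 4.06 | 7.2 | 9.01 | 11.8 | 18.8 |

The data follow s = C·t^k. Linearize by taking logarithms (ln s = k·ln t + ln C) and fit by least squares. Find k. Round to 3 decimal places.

Let Y = ln s. Fitting Y = k·ln t + ln C by least squares:
Σln t = 7.9655, Σ(ln t)² = 13.2535, Σln s = 10.6731, Σln t·ln s = 18.3371.
Normal system: [[13.2535, 7.9655]; [7.9655, 6]]·[k, ln C]ᵀ = [18.3371, 10.6731]ᵀ.
Solving (det = 16.0713): k = 1.55593, ln C = -0.28678.

k = 1.556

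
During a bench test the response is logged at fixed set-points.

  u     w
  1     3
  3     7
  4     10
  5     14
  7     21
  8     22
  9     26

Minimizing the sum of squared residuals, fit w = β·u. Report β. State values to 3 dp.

β = 2.820

XᵀX·[β]ᵀ = Xᵀw reads: 245·β = 691.
β = 691/245 = 2.82041.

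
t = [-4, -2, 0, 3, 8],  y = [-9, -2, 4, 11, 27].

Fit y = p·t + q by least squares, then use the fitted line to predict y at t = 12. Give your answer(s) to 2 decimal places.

ŷ = 38.45

Forming XᵀX = [[93, 5]; [5, 5]] and Xᵀy = [289, 31]ᵀ gives XᵀX·[p, q]ᵀ = Xᵀy.
Eliminating q: 5·(row 1) − 5·(row 2) gives 440·p = 5·289 − 5·31 = 1290, so p = 129/44.
Then q = (31 − 5·(129/44))/5 = 719/220.
At t = 12: ŷ = (129/44)·(12) + (719/220)·(1) = 769/20.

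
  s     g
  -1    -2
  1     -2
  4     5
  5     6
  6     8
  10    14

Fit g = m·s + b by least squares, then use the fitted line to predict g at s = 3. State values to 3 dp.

With design matrix A, AᵀA = [[179, 25]; [25, 6]] and Aᵀg = [238, 29]ᵀ.
det = 179·6 − 25² = 449.
m = (238·6 − 25·29)/449 = 703/449; b = (179·29 − 25·238)/449 = -759/449.
At s = 3: ĝ = (703/449)·(3) + (-759/449)·(1) = 1350/449.

ĝ = 3.007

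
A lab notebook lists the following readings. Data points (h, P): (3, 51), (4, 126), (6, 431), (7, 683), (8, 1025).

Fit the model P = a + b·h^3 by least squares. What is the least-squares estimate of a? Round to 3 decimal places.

The normal equations are: 5·a + 1162·b = 2316;  1162·a + 431274·b = 861606.
Determinant 5·431274 − 1162² = 806126.
a = (2316·431274 − 1162·861606)/806126 = -1177794/403063; b = (5·861606 − 1162·2316)/806126 = 808419/403063.

a = -2.922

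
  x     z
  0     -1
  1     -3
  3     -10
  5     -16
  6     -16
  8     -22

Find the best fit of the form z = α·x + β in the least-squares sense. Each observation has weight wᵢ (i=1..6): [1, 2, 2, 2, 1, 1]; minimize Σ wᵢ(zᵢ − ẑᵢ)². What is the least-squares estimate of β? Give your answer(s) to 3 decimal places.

Normal-equation sums: Σwᵢ·x·x = 170, Σwᵢ·x = 32, Σwᵢ·1 = 9.
Moment sums: Σwᵢ·x·z = -498, Σwᵢ·z = -97.
So MᵀWM·[α, β]ᵀ = MᵀWz: [[170, 32]; [32, 9]]·[α, β]ᵀ = [-498, -97]ᵀ.
Eliminating β: 9·(row 1) − 32·(row 2) gives 506·α = 9·(-498) − 32·(-97) = -1378, so α = -689/253.
Then β = ((-97) − 32·(-689/253))/9 = -277/253.

β = -1.095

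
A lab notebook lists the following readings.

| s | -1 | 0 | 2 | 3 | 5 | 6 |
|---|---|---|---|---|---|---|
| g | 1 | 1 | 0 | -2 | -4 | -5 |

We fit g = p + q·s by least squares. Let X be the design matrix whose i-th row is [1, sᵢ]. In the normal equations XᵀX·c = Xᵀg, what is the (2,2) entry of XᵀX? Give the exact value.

75

Row 2 ↔ basis s, column 2 ↔ basis s, so (XᵀX)_{2,2} = Σᵢ (s)·(s) = (-1)·(-1) + (0)·(0) + (2)·(2) + (3)·(3) + (5)·(5) + (6)·(6) = 75.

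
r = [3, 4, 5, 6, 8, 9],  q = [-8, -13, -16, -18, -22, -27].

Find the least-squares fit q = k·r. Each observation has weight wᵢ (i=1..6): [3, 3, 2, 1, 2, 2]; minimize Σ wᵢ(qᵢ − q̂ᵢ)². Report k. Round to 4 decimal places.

k = -2.9579

The normal system MᵀWM·[k]ᵀ = MᵀWq is [[451]]·[k]ᵀ = [-1334]ᵀ.
k = (-1334)/451 = -2.95787.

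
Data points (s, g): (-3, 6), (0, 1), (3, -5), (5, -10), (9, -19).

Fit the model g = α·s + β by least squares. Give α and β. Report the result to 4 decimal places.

Sums needed: Σs·s = 124, Σs = 14, Σ1 = 5.
Right-hand side: Σs·g = -254, Σg = -27.
Eliminating β: 5·(row 1) − 14·(row 2) gives 424·α = 5·(-254) − 14·(-27) = -892, so α = -223/106.
Then β = ((-27) − 14·(-223/106))/5 = 26/53.

α = -2.1038, β = 0.4906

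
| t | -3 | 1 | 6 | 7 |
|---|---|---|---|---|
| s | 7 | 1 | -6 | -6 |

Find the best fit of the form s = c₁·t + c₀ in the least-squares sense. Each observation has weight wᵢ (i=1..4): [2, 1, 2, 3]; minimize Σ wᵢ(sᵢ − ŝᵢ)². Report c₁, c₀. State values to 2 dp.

c₁ = -1.33, c₀ = 2.79

The normal system XᵀWX·[c₁, c₀]ᵀ = XᵀWs is [[238, 28]; [28, 8]]·[c₁, c₀]ᵀ = [-239, -15]ᵀ.
det = 238·8 − 28² = 1120.
c₁ = ((-239)·8 − 28·(-15))/1120 = -373/280; c₀ = (238·(-15) − 28·(-239))/1120 = 223/80.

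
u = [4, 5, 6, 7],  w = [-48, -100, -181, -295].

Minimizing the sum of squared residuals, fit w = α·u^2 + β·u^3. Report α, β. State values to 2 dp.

Normal-equation sums: Σu^2·u^2 = 4578, Σu^2·u^3 = 28732, Σu^3·u^3 = 184026.
Right-hand side: Σu^2·w = -24239, Σu^3·w = -155853.
So MᵀM·[α, β]ᵀ = Mᵀw: [[4578, 28732]; [28732, 184026]]·[α, β]ᵀ = [-24239, -155853]ᵀ.
Eliminating β: 184026·(row 1) − 28732·(row 2) gives 16943204·α = 184026·(-24239) − 28732·(-155853) = 17362182, so α = 8681091/8471602.
Then β = ((-155853) − 28732·(8681091/8471602))/184026 = -8530043/8471602.

α = 1.02, β = -1.01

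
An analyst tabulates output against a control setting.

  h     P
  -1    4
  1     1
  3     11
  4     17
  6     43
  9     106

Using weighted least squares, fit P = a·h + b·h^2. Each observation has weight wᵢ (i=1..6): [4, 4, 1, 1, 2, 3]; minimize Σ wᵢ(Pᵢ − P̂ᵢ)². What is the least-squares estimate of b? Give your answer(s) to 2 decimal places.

b = 1.48

Sums needed: Σwᵢ·h·h = 348, Σwᵢ·h·h^2 = 2710, Σwᵢ·h^2·h^2 = 22620.
Right-hand side: Σwᵢ·h·P = 3467, Σwᵢ·h^2·P = 29245.
Determinant 348·22620 − 2710² = 527660.
a = (3467·22620 − 2710·29245)/527660 = -11863/7538; b = (348·29245 − 2710·3467)/527660 = 11167/7538.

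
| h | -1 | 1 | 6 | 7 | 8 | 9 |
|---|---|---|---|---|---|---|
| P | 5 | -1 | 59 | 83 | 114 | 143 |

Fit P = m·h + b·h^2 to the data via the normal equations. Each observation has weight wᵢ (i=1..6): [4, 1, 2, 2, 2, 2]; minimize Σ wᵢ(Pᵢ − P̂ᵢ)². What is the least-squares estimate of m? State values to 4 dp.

The normal system XᵀWX·[m, b]ᵀ = XᵀWP is [[465, 3597]; [3597, 28713]]·[m, b]ᵀ = [6247, 50159]ᵀ.
Δ = 465·28713 − 3597² = 413136.
m = (6247·28713 − 3597·50159)/413136 = -29217/11476; b = (465·50159 − 3597·6247)/413136 = 71123/34428.

m = -2.5459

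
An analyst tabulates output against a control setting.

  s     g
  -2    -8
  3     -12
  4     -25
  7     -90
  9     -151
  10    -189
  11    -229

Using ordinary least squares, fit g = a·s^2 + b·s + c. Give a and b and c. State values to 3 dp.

a = -2.015, b = 1.065, c = 2.435

The normal equations are: 33956·a + 3486·b + 380·c = -63790;  3486·a + 380·b + 42·c = -6518;  380·a + 42·b + 7·c = -704.
Row-reducing yields a = -886833/440081, b = 468553/440081, c = 1071470/440081.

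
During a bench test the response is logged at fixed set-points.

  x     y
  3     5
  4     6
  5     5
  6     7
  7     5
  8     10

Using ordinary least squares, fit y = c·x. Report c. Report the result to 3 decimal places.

c = 1.111

The normal equations are: 199·c = 221.
c = 221/199 = 1.11055.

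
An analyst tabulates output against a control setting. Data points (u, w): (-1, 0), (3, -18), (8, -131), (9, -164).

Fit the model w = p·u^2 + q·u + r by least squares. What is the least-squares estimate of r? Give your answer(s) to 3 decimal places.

r = 1.436

Normal-equation sums: Σu^2·u^2 = 10739, Σu^2·u = 1267, Σu^2 = 155, Σu·u = 155, Σu = 19, Σ1 = 4.
Moment sums: Σu^2·w = -21830, Σu·w = -2578, Σw = -313.
Inverting the 3×3 Gram matrix, [p, q, r]ᵀ = [-653/330, -19/30, 79/55]ᵀ.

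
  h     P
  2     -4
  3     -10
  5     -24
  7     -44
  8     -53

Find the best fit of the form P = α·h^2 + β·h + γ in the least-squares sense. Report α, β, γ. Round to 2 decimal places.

The normal equations are: 7219·α + 1015·β + 151·γ = -6254;  1015·α + 151·β + 25·γ = -890;  151·α + 25·β + 5·γ = -135.
Inverting the 3×3 Gram matrix, [α, β, γ]ᵀ = [-45/98, -4685/1274, 3347/637]ᵀ.

α = -0.46, β = -3.68, γ = 5.25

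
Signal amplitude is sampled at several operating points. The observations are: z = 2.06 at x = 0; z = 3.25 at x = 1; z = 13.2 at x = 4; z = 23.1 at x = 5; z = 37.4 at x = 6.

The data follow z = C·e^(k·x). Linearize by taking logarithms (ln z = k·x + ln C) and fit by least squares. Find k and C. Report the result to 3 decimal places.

Linearized form: ln z = k·x + ln C. From the 5 transformed points,
Σx = 16.0000, Σ(x)² = 78.0000, Σln z = 11.2431, Σx·ln z = 48.9287.
Equations: 78.0000·k + 16.0000·ln C = 48.9287;  16.0000·k + 5·ln C = 11.2431.
Solving (det = 134.0000): k = 0.48324, ln C = 0.70225, so C = exp(0.70225) = 2.01828.

k = 0.483, C = 2.018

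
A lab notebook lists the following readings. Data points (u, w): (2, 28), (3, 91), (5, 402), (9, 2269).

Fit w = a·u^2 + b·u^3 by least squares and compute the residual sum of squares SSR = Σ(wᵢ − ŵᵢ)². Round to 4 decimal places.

MᵀM·[a, b]ᵀ = Mᵀw reads: 7283·a + 62449·b = 194770;  62449·a + 547859·b = 1707032.
(Σu^2·u^2 = 7283, Σu^2·u^3 = 62449, Σu^3·u^3 = 547859, Σu^2·w = 194770, Σu^3·w = 1707032.)
Eliminating b: 547859·(row 1) − 62449·(row 2) gives 90179496·a = 547859·194770 − 62449·1707032 = 104056062, so a = 1576607/1366356.
Then b = (1707032 − 62449·(1576607/1366356))/547859 = 4077611/1366356.
Residuals: -55779/113863, 4453/113863, 26427/227726, -3637/227726; SSR = 58123/227726.

SSR = 0.2552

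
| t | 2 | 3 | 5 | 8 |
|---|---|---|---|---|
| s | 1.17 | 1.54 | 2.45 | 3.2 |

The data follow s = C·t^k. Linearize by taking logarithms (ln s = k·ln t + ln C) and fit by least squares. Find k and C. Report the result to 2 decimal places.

Let Y = ln s. Fitting Y = k·ln t + ln C by least squares:
Σln t = 5.4806, Σ(ln t)² = 8.6018, Σln s = 2.6480, Σln t·ln s = 4.4441.
Normal system: [[8.6018, 5.4806]; [5.4806, 4]]·[k, ln C]ᵀ = [4.4441, 2.6480]ᵀ.
Δ = 8.6018·4 − (5.4806)² = 4.3697; k = (4.4441·4 − 5.4806·2.6480)/4.3697 = 0.74685, ln C = (8.6018·2.6480 − 5.4806·4.4441)/4.3697 = -0.36130, so C = exp(-0.36130) = 0.69677.

k = 0.75, C = 0.70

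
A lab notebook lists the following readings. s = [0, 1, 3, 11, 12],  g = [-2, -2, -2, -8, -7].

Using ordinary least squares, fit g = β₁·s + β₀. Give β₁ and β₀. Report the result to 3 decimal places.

From the data, Σs·s = 275, Σs = 27, Σ1 = 5.
And Σs·g = -180, Σg = -21.
Eliminating β₀: 5·(row 1) − 27·(row 2) gives 646·β₁ = 5·(-180) − 27·(-21) = -333, so β₁ = -333/646.
Then β₀ = ((-21) − 27·(-333/646))/5 = -915/646.

β₁ = -0.515, β₀ = -1.416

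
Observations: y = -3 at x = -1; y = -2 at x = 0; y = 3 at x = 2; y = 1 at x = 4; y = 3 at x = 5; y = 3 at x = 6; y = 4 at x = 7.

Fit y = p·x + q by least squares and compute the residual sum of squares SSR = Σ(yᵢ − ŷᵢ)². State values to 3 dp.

Compute the Gram sums: Σx·x = 131, Σx = 23, Σ1 = 7.
Moment sums: Σx·y = 74, Σy = 9.
Determinant 131·7 − 23² = 388.
p = (74·7 − 23·9)/388 = 311/388; q = (131·9 − 23·74)/388 = -523/388.
Residuals: -165/194, -253/388, 1065/388, -333/388, 33/97, -179/388, -51/194; SSR = 3809/388.

SSR = 9.817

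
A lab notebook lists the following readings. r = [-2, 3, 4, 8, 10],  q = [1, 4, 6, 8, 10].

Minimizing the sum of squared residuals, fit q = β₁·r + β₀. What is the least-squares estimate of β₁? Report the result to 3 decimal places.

Entries of XᵀX: Σr·r = 193, Σr = 23, Σ1 = 5.
Right-hand side: Σr·q = 198, Σq = 29.
So XᵀX·[β₁, β₀]ᵀ = Xᵀq: [[193, 23]; [23, 5]]·[β₁, β₀]ᵀ = [198, 29]ᵀ.
Eliminating β₀: 5·(row 1) − 23·(row 2) gives 436·β₁ = 5·198 − 23·29 = 323, so β₁ = 323/436.
Then β₀ = (29 − 23·(323/436))/5 = 1043/436.

β₁ = 0.741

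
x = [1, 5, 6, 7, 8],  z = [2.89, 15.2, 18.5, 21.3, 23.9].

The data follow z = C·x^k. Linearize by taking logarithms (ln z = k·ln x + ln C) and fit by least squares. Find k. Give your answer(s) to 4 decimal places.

k = 1.0242

With ln zᵢ as the transformed response and ln xᵢ as the regressor:
Σln x = 7.4265, Σ(ln x)² = 13.9113, Σln z = 12.9329, Σln x·ln z = 22.1596.
Normal system: [[13.9113, 7.4265]; [7.4265, 5]]·[k, ln C]ᵀ = [22.1596, 12.9329]ᵀ.
Solving (det = 14.4030): k = 1.02415, ln C = 1.06540.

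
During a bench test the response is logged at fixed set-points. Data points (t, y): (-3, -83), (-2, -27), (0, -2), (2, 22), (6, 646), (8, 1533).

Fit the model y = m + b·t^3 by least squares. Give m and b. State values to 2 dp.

m = -2.19, b = 3.00

Sums needed: Σ1 = 6, Σt^3 = 701, Σt^3·t^3 = 309657.
For Aᵀy: Σy = 2089, Σt^3·y = 927065.
Δ = 6·309657 − 701² = 1366541.
m = (2089·309657 − 701·927065)/1366541 = -2999092/1366541; b = (6·927065 − 701·2089)/1366541 = 4098001/1366541.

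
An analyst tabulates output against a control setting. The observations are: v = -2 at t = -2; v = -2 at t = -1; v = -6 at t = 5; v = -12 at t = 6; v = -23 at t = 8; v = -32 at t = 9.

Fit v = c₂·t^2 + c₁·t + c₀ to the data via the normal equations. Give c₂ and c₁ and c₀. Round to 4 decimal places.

Sums needed: Σt^2·t^2 = 12595, Σt^2·t = 1573, Σt^2 = 211, Σt·t = 211, Σt = 25, Σ1 = 6.
Moment sums: Σt^2·v = -4656, Σt·v = -568, Σv = -77.
Row-reducing yields c₂ = -10991/21432, c₁ = 21797/21432, c₀ = 1721/1786.

c₂ = -0.5128, c₁ = 1.0170, c₀ = 0.9636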